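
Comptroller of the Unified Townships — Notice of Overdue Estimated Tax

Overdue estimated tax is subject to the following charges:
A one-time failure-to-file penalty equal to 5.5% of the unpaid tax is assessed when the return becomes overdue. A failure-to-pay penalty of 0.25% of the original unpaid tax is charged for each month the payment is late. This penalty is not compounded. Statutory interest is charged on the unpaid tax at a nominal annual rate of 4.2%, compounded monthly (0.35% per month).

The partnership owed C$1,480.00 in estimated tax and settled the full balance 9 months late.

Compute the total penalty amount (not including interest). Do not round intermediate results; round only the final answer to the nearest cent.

C$114.70

Failure-to-file penalty: 5.5% × C$1,480.00 = C$81.40
Failure-to-pay penalty = 0.25% × C$1,480.00 × 9 mo = C$33.30
Total penalty = C$81.40 + C$33.30 = C$114.70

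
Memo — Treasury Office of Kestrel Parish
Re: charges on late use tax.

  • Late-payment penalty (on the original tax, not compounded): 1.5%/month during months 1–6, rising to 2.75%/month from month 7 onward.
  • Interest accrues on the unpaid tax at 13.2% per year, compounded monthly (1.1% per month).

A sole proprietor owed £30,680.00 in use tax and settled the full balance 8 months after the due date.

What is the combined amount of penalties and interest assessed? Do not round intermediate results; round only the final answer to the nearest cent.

Penalty, months 1–6: 6 × 1.5% × £30,680.00 = £2,761.20
Penalty, months 7–8: 2 × 2.75% × £30,680.00 = £1,687.40
Interest: £30,680.00 × ((1 + 0.011)^8 − 1) = £30,680.00 × 0.0914636… = £2,806.1023…
Penalties + interest = £4,448.6000 + £2,806.1023… = £7,254.70

£7,254.70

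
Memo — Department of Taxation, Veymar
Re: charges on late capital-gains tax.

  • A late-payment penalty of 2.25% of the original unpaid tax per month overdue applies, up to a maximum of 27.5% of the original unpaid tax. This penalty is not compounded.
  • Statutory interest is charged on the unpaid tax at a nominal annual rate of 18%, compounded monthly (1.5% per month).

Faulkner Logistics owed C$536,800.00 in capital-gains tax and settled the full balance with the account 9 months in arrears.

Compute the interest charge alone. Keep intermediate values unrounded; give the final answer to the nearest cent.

C$76,971.74

Interest: C$536,800.00 × ((1 + 0.015)^9 − 1) = C$536,800.00 × 0.1433900… = C$76,971.7388…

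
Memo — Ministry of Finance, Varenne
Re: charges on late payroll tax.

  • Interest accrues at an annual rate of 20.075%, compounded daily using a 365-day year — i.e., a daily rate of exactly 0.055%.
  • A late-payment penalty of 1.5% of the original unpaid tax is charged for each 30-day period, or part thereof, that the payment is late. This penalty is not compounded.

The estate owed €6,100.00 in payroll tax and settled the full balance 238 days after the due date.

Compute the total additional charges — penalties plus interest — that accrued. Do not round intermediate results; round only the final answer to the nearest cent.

Penalty periods: ⌈238/30⌉ = 8; penalty = 8 × 1.5% × €6,100.00 = €732.00
Interest: €6,100.00 × ((1 + 0.00055)^238 − 1) = €6,100.00 × 0.13981277… = €852.8579…
Penalties + interest = €732.0000 + €852.8579… = €1,584.86

€1,584.86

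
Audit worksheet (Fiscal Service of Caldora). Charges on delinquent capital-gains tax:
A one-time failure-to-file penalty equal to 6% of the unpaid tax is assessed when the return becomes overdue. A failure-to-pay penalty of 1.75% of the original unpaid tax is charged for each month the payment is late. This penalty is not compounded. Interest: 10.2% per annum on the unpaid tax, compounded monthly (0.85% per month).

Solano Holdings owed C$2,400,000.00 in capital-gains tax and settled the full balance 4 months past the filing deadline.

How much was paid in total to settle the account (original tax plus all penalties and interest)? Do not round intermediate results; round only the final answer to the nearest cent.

Failure-to-file penalty: 6% × C$2,400,000.00 = C$144,000.00
Failure-to-pay penalty: 4 × 1.75% × C$2,400,000.00 = C$168,000.00
Interest: C$2,400,000.00 × ((1 + 0.0085)^4 − 1) = C$2,400,000.00 × 0.0344360… = C$82,646.3081…
Total = C$2,400,000.00 + C$312,000.0000 + C$82,646.3081… = C$2,794,646.31

C$2,794,646.31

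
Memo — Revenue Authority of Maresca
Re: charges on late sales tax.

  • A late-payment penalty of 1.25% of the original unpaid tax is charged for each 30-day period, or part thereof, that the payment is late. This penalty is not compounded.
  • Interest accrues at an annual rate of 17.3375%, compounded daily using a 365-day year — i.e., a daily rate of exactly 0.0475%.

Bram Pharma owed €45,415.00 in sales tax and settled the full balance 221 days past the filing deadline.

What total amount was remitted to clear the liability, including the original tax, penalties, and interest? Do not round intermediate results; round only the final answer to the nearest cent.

Penalty periods: ⌈221/30⌉ = 8; penalty = 8 × 1.25% × €45,415.00 = €4,541.50
Interest: €45,415.00 × ((1 + 0.000475)^221 − 1) = €45,415.00 × 0.11065516… = €5,025.4041…
Total = €45,415.00 + €4,541.5000 + €5,025.4041… = €54,981.90

€54,981.90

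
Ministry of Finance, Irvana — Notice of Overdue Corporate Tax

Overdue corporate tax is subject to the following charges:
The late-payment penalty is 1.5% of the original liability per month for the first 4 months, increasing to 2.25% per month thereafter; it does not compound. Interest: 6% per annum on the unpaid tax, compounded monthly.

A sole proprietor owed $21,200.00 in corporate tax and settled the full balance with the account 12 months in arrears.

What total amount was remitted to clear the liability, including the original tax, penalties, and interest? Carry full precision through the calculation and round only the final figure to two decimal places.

Penalty, months 1–4: 4 × 1.5% × $21,200.00 = $1,272.00
Penalty, months 5–12: 8 × 2.25% × $21,200.00 = $3,816.00
Interest (6%/yr ÷ 12 = 0.5%/month): $21,200.00 × ((1 + 0.005)^12 − 1) = $1,307.5696…
Total = $21,200.00 + $5,088.0000 + $1,307.5696… = $27,595.57

$27,595.57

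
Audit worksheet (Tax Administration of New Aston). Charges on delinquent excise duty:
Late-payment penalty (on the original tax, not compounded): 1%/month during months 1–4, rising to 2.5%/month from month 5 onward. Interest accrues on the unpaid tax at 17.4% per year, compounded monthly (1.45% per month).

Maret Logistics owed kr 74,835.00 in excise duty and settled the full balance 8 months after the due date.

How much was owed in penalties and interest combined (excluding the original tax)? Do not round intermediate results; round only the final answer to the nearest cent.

Penalty, months 1–4: 4 × 1% × kr 74,835.00 = kr 2,993.40
Penalty, months 5–8: 4 × 2.5% × kr 74,835.00 = kr 7,483.50
Interest: kr 74,835.00 × ((1 + 0.0145)^8 − 1) = kr 74,835.00 × 0.1220609… = kr 9,134.4240…
Penalties + interest = kr 10,476.9000 + kr 9,134.4240… = kr 19,611.32

kr 19,611.32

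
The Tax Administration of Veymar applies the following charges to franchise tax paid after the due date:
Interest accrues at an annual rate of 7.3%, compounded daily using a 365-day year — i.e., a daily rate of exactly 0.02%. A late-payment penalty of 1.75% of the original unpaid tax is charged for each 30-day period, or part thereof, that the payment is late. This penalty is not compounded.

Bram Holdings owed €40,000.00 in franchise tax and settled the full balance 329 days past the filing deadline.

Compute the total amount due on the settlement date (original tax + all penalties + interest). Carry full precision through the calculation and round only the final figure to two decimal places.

Penalty periods: ⌈329/30⌉ = 11; penalty = 11 × 1.75% × €40,000.00 = €7,700.00
Interest: €40,000.00 × ((1 + 0.0002)^329 − 1) = €40,000.00 × 0.06800607… = €2,720.2427…
Total = €40,000.00 + €7,700.0000 + €2,720.2427… = €50,420.24

€50,420.24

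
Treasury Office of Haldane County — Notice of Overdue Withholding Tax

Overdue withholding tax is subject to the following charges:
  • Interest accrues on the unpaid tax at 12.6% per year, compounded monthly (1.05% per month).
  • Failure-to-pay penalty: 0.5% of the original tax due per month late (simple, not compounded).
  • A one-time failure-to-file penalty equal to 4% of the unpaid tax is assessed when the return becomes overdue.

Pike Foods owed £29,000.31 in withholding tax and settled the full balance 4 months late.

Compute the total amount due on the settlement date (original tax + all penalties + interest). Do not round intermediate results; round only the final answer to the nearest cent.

£31,977.66

Failure-to-file penalty: 4% × £29,000.31 = £1,160.01…
Failure-to-pay penalty = 0.5% × £29,000.31 × 4 mo = £580.01…
Interest: £29,000.31 × ((1 + 0.0105)^4 − 1) = £29,000.31 × 0.0426661… = £1,237.3314…
Total = £29,000.31 + £1,740.0186 + £1,237.3314… = £31,977.66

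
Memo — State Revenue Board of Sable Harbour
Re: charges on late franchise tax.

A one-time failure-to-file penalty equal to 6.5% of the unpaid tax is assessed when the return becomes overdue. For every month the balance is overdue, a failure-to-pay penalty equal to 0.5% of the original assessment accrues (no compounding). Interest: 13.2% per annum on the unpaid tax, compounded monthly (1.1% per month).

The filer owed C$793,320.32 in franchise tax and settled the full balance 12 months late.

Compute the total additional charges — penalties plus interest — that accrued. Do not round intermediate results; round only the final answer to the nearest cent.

C$210,456.93

Failure-to-file penalty: 6.5% × C$793,320.32 = C$51,565.82…
Failure-to-pay penalty: 12 × 0.5% × C$793,320.32 = C$47,599.22…
Interest: C$793,320.32 × ((1 + 0.011)^12 − 1) = C$793,320.32 × 0.1402862… = C$111,291.8903…
Penalties + interest = C$99,165.0400 + C$111,291.8903… = C$210,456.93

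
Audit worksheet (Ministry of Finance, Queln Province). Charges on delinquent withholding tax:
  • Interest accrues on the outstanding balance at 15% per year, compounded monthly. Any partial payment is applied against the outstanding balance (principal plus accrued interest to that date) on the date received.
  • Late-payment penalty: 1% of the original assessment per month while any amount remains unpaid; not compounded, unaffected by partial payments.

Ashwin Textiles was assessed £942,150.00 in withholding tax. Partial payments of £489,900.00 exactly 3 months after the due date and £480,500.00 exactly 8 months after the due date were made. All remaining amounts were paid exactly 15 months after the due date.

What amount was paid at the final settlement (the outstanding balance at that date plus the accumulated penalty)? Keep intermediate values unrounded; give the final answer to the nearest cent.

Monthly rate = 15% ÷ 12 = 1.25%
Balance at month 3: £942,150.0000 × (1 + 0.0125)^3 = £977,924.0979…
After £489,900.00 payment: £977,924.0979… − £489,900.00 = £488,024.0979…
Balance at month 8: £488,024.0979… × (1 + 0.0125)^5 = £519,297.7332…
After £480,500.00 payment: £519,297.7332… − £480,500.00 = £38,797.7332…
Balance at month 15: £38,797.7332… × (1 + 0.0125)^7 = £42,322.5255…
Penalty: 15 × 1% × £942,150.00 = £141,322.50
Final settlement = outstanding balance + penalty = £42,322.5255… + £141,322.50 = £183,645.03

£183,645.03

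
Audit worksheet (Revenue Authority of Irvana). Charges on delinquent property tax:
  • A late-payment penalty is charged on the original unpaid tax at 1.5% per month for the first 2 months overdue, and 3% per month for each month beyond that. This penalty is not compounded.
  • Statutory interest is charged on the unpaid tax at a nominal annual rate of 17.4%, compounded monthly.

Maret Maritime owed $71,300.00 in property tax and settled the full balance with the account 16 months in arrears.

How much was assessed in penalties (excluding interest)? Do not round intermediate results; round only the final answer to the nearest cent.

$32,085.00

Penalty, months 1–2: 2 × 1.5% × $71,300.00 = $2,139.00
Penalty, months 3–16: 14 × 3% × $71,300.00 = $29,946.00
Total penalty = $2,139.00 + $29,946.00 = $32,085.00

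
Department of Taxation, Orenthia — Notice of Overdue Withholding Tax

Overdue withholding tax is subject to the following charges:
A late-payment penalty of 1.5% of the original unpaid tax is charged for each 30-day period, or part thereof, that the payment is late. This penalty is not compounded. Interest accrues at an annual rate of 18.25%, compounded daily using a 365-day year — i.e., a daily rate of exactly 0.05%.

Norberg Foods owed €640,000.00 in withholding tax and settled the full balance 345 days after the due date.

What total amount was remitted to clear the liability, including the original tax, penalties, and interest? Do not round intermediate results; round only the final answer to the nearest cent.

Penalty periods: ⌈345/30⌉ = 12; penalty = 12 × 1.5% × €640,000.00 = €115,200.00
Interest: €640,000.00 × ((1 + 0.0005)^345 − 1) = €640,000.00 × 0.18822059… = €120,461.1805…
Total = €640,000.00 + €115,200.0000 + €120,461.1805… = €875,661.18

€875,661.18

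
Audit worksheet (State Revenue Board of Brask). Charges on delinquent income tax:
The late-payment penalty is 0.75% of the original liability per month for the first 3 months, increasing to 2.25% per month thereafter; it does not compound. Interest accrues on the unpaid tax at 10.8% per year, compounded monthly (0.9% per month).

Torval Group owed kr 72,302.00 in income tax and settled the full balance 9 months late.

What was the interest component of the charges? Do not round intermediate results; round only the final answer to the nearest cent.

kr 6,071.78

Interest: kr 72,302.00 × ((1 + 0.009)^9 − 1) = kr 72,302.00 × 0.0839781… = kr 6,071.7824…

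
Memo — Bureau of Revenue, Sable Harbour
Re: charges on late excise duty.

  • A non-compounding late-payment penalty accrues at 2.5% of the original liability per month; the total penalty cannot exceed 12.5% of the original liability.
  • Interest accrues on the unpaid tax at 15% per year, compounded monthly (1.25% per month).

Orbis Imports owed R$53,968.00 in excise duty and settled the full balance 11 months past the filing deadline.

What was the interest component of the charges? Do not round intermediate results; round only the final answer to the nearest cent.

R$7,902.22

Interest: R$53,968.00 × ((1 + 0.0125)^11 − 1) = R$53,968.00 × 0.1464242… = R$7,902.2220…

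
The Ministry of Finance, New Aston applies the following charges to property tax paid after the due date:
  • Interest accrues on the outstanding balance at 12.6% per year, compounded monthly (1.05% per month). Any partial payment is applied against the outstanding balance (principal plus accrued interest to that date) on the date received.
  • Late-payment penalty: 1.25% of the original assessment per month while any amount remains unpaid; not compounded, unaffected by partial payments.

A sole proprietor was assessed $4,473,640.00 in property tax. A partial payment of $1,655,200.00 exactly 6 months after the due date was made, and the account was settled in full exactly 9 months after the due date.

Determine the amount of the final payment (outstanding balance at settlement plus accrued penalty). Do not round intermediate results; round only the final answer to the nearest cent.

Balance at month 6: $4,473,640.0000 × (1 + 0.0105)^6 = $4,762,981.9972…
After $1,655,200.00 payment: $4,762,981.9972… − $1,655,200.00 = $3,107,781.9972…
Balance at month 9: $3,107,781.9972… × (1 + 0.0105)^3 = $3,206,708.6266…
Penalty: 9 × 1.25% × $4,473,640.00 = $503,284.50
Final settlement = outstanding balance + penalty = $3,206,708.6266… + $503,284.50 = $3,709,993.13

$3,709,993.13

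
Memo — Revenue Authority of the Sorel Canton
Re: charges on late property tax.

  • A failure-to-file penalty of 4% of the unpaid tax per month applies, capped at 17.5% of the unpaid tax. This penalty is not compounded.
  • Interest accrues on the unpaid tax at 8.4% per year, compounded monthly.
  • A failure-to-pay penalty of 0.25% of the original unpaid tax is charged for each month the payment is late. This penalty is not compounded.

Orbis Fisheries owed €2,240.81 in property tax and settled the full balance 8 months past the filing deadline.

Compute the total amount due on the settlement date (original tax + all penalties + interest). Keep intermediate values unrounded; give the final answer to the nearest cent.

Failure-to-file: 8 × 4% × €2,240.81 = €717.06…, capped at 17.5% × €2,240.81 = €392.14…
Failure-to-pay penalty = 0.25% × €2,240.81 × 8 mo = €44.82…
Interest (8.4%/yr ÷ 12 = 0.7%/month): €2,240.81 × ((1 + 0.007)^8 − 1) = €128.6032…
Total = €2,240.81 + €436.9580… + €128.6032… = €2,806.37

€2,806.37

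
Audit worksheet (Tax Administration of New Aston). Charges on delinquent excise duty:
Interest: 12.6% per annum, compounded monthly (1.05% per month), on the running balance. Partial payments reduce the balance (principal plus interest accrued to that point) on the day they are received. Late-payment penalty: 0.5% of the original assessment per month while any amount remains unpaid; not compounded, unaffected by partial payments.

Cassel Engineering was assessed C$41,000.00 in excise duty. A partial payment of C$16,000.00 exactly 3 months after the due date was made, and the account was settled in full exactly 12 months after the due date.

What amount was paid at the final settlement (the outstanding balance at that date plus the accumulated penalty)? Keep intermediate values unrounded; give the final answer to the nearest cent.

Balance at month 3: C$41,000.0000 × (1 + 0.0105)^3 = C$42,305.1082…
After C$16,000.00 payment: C$42,305.1082… − C$16,000.00 = C$26,305.1082…
Balance at month 12: C$26,305.1082… × (1 + 0.0105)^9 = C$28,897.9445…
Penalty: 12 × 0.5% × C$41,000.00 = C$2,460.00
Final settlement = outstanding balance + penalty = C$28,897.9445… + C$2,460.00 = C$31,357.94

C$31,357.94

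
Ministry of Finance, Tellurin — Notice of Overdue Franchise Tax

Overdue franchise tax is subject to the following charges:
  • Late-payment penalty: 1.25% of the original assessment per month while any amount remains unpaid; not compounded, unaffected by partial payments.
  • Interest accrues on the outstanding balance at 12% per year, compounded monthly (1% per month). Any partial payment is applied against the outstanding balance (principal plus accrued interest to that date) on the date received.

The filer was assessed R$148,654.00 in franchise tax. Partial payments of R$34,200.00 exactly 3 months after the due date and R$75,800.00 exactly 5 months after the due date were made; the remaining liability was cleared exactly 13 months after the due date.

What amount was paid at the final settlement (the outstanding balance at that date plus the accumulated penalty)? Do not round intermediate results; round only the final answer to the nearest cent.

Balance at month 3: R$148,654.0000 × (1 + 0.01)^3 = R$153,158.3649…
After R$34,200.00 payment: R$153,158.3649… − R$34,200.00 = R$118,958.3649…
Balance at month 5: R$118,958.3649… × (1 + 0.01)^2 = R$121,349.4280…
After R$75,800.00 payment: R$121,349.4280… − R$75,800.00 = R$45,549.4280…
Balance at month 13: R$45,549.4280… × (1 + 0.01)^8 = R$49,323.5035…
Penalty: 13 × 1.25% × R$148,654.00 = R$24,156.28…
Final settlement = outstanding balance + penalty = R$49,323.5035… + R$24,156.28… = R$73,479.78

R$73,479.78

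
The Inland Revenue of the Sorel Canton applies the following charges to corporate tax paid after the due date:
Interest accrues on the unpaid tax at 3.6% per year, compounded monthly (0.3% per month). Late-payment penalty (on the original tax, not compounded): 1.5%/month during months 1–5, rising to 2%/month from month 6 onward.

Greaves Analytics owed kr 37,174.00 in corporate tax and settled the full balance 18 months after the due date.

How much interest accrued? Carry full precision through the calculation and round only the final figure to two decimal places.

kr 2,059.41

Interest: kr 37,174.00 × ((1 + 0.003)^18 − 1) = kr 37,174.00 × 0.0553993… = kr 2,059.4129…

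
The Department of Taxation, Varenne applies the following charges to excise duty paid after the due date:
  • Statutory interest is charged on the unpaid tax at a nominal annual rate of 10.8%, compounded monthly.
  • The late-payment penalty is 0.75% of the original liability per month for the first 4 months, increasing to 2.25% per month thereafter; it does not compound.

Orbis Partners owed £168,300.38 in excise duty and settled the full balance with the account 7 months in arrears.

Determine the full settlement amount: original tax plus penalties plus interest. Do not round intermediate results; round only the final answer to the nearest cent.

£195,603.20

Penalty, months 1–4: 4 × 0.75% × £168,300.38 = £5,049.01…
Penalty, months 5–7: 3 × 2.25% × £168,300.38 = £11,360.28…
Interest (10.8%/yr ÷ 12 = 0.9%/month): £168,300.38 × ((1 + 0.009)^7 − 1) = £10,893.5359…
Total = £168,300.38 + £16,409.2871… + £10,893.5359… = £195,603.20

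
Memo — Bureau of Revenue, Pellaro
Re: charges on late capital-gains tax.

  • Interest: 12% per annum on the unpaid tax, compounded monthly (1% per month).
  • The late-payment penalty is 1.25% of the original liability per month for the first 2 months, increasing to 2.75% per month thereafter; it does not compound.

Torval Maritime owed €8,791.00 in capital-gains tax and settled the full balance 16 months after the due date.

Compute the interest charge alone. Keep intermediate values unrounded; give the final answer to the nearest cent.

Interest: €8,791.00 × ((1 + 0.01)^16 − 1) = €8,791.00 × 0.1725786… = €1,517.1389…

€1,517.14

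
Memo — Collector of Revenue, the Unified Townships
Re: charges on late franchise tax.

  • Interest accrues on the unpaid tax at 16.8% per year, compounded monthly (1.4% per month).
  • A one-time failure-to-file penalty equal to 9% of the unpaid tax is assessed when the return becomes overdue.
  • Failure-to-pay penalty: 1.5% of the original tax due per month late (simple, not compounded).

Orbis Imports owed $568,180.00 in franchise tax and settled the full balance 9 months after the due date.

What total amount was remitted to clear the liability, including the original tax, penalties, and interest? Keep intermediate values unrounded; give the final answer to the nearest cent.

$771,754.01

Failure-to-file penalty: 9% × $568,180.00 = $51,136.20
Failure-to-pay penalty = 1.5% × $568,180.00 × 9 mo = $76,704.30
Interest: $568,180.00 × ((1 + 0.014)^9 − 1) = $568,180.00 × 0.1332914… = $75,733.5104…
Total = $568,180.00 + $127,840.5000 + $75,733.5104… = $771,754.01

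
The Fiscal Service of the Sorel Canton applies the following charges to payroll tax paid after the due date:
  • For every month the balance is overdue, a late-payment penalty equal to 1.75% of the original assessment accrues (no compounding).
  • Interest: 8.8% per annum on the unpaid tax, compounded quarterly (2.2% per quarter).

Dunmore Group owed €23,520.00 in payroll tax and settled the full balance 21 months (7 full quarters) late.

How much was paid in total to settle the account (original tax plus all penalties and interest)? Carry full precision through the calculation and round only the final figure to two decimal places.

€36,033.70

Late-payment penalty = 1.75% × €23,520.00 × 21 mo = €8,643.60
Interest: €23,520.00 × ((1 + 0.022)^7 − 1) = €23,520.00 × 0.1645450… = €3,870.0981…
Total = €23,520.00 + €8,643.6000 + €3,870.0981… = €36,033.70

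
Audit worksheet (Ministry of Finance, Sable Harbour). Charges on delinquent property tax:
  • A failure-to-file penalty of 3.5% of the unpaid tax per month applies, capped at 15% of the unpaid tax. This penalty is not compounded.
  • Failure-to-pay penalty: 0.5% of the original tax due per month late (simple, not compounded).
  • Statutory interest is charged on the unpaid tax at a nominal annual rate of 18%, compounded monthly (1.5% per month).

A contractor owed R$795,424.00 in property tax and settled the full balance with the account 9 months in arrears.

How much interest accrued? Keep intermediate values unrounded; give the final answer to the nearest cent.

R$114,055.83

Interest: R$795,424.00 × ((1 + 0.015)^9 − 1) = R$795,424.00 × 0.1433900… = R$114,055.8278…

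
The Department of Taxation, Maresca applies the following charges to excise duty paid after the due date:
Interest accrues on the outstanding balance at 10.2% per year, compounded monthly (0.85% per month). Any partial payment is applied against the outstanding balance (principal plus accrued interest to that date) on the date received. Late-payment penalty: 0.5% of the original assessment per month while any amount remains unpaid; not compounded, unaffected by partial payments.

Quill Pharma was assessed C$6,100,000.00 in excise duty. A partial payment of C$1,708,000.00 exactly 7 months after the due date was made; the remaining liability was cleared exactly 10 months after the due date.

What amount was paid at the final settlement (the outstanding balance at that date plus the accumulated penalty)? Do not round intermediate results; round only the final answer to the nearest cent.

C$5,191,863.66

Balance at month 7: C$6,100,000.0000 × (1 + 0.0085)^7 = C$6,472,337.4609…
After C$1,708,000.00 payment: C$6,472,337.4609… − C$1,708,000.00 = C$4,764,337.4609…
Balance at month 10: C$4,764,337.4609… × (1 + 0.0085)^3 = C$4,886,863.6622…
Penalty: 10 × 0.5% × C$6,100,000.00 = C$305,000.00
Final settlement = outstanding balance + penalty = C$4,886,863.6622… + C$305,000.00 = C$5,191,863.66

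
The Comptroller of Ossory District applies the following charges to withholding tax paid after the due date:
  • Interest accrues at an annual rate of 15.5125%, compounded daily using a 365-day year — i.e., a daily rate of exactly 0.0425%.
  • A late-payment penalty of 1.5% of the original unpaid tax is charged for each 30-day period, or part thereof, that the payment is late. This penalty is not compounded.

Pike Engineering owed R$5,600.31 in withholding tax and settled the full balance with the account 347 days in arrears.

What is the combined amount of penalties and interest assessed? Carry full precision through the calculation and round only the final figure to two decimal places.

R$1,897.77

Penalty periods: ⌈347/30⌉ = 12; penalty = 12 × 1.5% × R$5,600.31 = R$1,008.06…
Interest: R$5,600.31 × ((1 + 0.000425)^347 − 1) = R$5,600.31 × 0.15886800… = R$889.7101…
Penalties + interest = R$1,008.0558 + R$889.7101… = R$1,897.77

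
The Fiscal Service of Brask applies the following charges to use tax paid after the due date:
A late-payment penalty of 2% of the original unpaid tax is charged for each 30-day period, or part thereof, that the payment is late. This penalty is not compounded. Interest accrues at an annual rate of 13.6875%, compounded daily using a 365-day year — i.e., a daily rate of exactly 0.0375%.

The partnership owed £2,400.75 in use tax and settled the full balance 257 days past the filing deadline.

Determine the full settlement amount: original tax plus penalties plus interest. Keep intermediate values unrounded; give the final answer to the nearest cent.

Penalty periods: ⌈257/30⌉ = 9; penalty = 9 × 2% × £2,400.75 = £432.14…
Interest: £2,400.75 × ((1 + 0.000375)^257 − 1) = £2,400.75 × 0.10115203… = £242.8407…
Total = £2,400.75 + £432.1350 + £242.8407… = £3,075.73

£3,075.73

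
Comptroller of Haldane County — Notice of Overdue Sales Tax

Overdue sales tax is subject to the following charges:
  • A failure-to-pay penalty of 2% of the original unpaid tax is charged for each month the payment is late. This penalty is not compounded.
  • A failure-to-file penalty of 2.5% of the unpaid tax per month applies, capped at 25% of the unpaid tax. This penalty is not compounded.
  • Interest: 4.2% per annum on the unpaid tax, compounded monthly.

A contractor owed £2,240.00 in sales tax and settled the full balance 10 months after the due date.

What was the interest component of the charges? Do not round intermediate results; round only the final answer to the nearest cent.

Interest (4.2%/yr ÷ 12 = 0.35%/month): £2,240.00 × ((1 + 0.0035)^10 − 1) = £79.6464…

£79.65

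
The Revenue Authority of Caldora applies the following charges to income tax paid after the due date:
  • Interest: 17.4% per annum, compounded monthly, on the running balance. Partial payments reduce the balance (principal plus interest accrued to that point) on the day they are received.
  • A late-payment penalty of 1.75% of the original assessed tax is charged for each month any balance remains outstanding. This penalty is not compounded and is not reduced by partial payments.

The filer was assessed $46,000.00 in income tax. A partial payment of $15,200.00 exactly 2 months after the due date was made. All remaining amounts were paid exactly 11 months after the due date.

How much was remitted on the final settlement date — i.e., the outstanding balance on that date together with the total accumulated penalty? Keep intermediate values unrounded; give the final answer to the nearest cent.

$45,445.13

Monthly rate = 17.4% ÷ 12 = 1.45%
Balance at month 2: $46,000.0000 × (1 + 0.0145)^2 = $47,343.6715
After $15,200.00 payment: $47,343.6715 − $15,200.00 = $32,143.6715
Balance at month 11: $32,143.6715 × (1 + 0.0145)^9 = $36,590.1292…
Penalty: 11 × 1.75% × $46,000.00 = $8,855.00
Final settlement = outstanding balance + penalty = $36,590.1292… + $8,855.00 = $45,445.13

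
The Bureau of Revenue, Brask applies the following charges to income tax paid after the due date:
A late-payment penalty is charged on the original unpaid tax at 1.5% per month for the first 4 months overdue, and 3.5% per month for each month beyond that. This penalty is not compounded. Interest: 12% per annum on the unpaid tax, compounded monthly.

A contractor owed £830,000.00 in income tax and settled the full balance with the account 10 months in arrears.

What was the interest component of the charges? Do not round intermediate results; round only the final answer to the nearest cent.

£86,836.36

Interest (12%/yr ÷ 12 = 1%/month): £830,000.00 × ((1 + 0.01)^10 − 1) = £86,836.3641…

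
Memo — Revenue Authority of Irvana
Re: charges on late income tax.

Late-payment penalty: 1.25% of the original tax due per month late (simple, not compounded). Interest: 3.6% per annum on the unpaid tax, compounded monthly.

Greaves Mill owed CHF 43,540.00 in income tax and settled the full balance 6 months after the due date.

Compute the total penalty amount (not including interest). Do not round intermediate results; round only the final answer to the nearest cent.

Late-payment penalty: 6 × 1.25% × CHF 43,540.00 = CHF 3,265.50

CHF 3,265.50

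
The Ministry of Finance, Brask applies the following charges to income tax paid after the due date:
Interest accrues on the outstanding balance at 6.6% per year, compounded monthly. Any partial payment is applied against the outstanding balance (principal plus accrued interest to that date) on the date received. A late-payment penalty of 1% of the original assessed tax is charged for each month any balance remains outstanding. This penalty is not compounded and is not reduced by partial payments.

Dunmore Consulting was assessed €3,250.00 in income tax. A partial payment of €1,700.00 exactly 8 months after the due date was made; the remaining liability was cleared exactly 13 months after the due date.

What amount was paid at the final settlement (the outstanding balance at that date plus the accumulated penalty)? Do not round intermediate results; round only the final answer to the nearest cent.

Monthly rate = 6.6% ÷ 12 = 0.55%
Balance at month 8: €3,250.0000 × (1 + 0.0055)^8 = €3,395.7832…
After €1,700.00 payment: €3,395.7832… − €1,700.00 = €1,695.7832…
Balance at month 13: €1,695.7832… × (1 + 0.0055)^5 = €1,742.9331…
Penalty: 13 × 1% × €3,250.00 = €422.50
Final settlement = outstanding balance + penalty = €1,742.9331… + €422.50 = €2,165.43

€2,165.43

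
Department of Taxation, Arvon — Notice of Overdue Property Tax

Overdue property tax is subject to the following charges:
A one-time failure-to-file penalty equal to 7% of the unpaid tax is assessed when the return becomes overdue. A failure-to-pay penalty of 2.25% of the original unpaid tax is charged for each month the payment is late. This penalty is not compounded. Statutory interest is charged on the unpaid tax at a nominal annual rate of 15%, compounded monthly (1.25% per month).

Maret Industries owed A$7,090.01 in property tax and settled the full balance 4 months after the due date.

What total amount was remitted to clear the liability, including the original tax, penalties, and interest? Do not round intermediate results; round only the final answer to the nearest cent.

Failure-to-file penalty: 7% × A$7,090.01 = A$496.30…
Failure-to-pay penalty = 2.25% × A$7,090.01 × 4 mo = A$638.10…
Interest: A$7,090.01 × ((1 + 0.0125)^4 − 1) = A$7,090.01 × 0.0509453… = A$361.2029…
Total = A$7,090.01 + A$1,134.4016 + A$361.2029… = A$8,585.61

A$8,585.61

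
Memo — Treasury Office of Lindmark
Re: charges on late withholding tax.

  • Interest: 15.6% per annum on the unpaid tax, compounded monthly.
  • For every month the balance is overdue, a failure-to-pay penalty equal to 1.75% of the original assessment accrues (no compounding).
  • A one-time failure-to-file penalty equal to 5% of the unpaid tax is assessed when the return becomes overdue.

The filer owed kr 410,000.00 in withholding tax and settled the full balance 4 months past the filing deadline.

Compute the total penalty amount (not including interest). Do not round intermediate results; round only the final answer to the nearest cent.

Failure-to-file penalty: 5% × kr 410,000.00 = kr 20,500.00
Failure-to-pay penalty = 1.75% × kr 410,000.00 × 4 mo = kr 28,700.00
Total penalty = kr 20,500.00 + kr 28,700.00 = kr 49,200.00

kr 49,200.00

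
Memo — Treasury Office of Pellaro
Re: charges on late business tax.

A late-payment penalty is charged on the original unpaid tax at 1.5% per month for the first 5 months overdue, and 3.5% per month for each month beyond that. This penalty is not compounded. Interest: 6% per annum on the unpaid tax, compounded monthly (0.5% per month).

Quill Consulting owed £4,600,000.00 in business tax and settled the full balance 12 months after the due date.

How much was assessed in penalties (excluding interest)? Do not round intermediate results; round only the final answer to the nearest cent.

Penalty, months 1–5: 5 × 1.5% × £4,600,000.00 = £345,000.00
Penalty, months 6–12: 7 × 3.5% × £4,600,000.00 = £1,127,000.00
Total penalty = £345,000.00 + £1,127,000.00 = £1,472,000.00

£1,472,000.00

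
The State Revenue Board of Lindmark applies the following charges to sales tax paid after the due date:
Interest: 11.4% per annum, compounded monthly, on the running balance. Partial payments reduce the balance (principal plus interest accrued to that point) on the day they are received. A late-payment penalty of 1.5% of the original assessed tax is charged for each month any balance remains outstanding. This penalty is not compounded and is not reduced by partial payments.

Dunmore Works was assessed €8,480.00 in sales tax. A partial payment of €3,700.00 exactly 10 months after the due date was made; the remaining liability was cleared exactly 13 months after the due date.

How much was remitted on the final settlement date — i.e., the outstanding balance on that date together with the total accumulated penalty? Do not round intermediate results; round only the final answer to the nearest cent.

Monthly rate = 11.4% ÷ 12 = 0.95%
Balance at month 10: €8,480.0000 × (1 + 0.0095)^10 = €9,320.9265…
After €3,700.00 payment: €9,320.9265… − €3,700.00 = €5,620.9265…
Balance at month 13: €5,620.9265… × (1 + 0.0095)^3 = €5,782.6496…
Penalty: 13 × 1.5% × €8,480.00 = €1,653.60
Final settlement = outstanding balance + penalty = €5,782.6496… + €1,653.60 = €7,436.25

€7,436.25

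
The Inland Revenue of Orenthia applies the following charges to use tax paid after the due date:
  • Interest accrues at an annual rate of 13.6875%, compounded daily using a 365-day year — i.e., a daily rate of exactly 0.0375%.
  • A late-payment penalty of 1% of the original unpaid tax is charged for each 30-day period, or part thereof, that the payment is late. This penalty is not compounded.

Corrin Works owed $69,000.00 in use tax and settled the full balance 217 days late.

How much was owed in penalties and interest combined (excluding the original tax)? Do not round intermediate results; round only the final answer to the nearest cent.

Penalty periods: ⌈217/30⌉ = 8; penalty = 8 × 1% × $69,000.00 = $5,520.00
Interest: $69,000.00 × ((1 + 0.000375)^217 − 1) = $69,000.00 × 0.08476106… = $5,848.5135…
Penalties + interest = $5,520.0000 + $5,848.5135… = $11,368.51

$11,368.51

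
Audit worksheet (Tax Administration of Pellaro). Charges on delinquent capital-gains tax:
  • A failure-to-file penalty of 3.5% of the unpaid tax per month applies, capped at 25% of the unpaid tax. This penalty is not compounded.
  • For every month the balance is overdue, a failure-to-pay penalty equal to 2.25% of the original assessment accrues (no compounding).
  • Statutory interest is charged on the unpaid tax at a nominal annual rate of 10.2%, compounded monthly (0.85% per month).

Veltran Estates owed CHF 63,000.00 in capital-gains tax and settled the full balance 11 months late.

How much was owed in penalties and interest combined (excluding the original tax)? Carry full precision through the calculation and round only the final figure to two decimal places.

Failure-to-file: 11 × 3.5% × CHF 63,000.00 = CHF 24,255.00, capped at 25% × CHF 63,000.00 = CHF 15,750.00
Failure-to-pay penalty = 2.25% × CHF 63,000.00 × 11 mo = CHF 15,592.50
Interest: CHF 63,000.00 × ((1 + 0.0085)^11 − 1) = CHF 63,000.00 × 0.0975768… = CHF 6,147.3399…
Penalties + interest = CHF 31,342.5000 + CHF 6,147.3399… = CHF 37,489.84

CHF 37,489.84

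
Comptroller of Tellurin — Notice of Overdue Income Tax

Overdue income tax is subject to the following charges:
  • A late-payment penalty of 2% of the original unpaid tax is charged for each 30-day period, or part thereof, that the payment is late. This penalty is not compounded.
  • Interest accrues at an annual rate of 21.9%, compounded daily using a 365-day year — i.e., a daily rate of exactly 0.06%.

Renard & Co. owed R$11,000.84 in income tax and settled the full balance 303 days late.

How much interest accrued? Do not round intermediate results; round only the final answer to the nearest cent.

R$2,192.57

Interest: R$11,000.84 × ((1 + 0.0006)^303 − 1) = R$11,000.84 × 0.19930891… = R$2,192.5654…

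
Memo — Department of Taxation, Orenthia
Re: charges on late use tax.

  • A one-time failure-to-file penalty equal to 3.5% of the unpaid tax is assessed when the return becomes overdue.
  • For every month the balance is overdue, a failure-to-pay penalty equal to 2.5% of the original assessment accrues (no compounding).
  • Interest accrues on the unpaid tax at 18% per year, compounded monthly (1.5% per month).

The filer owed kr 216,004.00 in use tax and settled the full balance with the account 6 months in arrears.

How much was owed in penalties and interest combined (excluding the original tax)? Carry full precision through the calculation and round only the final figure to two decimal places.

Failure-to-file penalty: 3.5% × kr 216,004.00 = kr 7,560.14
Failure-to-pay penalty = 2.5% × kr 216,004.00 × 6 mo = kr 32,400.60
Interest: kr 216,004.00 × ((1 + 0.015)^6 − 1) = kr 216,004.00 × 0.0934433… = kr 20,184.1188…
Penalties + interest = kr 39,960.7400 + kr 20,184.1188… = kr 60,144.86

kr 60,144.86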